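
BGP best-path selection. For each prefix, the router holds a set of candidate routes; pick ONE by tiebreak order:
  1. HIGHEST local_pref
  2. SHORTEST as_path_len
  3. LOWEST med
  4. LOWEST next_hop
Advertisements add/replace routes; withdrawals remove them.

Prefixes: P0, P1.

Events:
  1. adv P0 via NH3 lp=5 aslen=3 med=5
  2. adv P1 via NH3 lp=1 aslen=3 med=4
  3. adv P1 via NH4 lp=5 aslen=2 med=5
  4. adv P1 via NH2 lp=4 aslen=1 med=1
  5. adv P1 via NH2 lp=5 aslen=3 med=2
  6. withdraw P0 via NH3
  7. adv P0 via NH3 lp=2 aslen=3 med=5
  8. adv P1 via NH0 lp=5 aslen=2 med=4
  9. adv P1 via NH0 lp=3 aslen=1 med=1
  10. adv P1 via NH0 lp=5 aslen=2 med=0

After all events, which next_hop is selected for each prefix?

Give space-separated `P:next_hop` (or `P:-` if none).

Answer: P0:NH3 P1:NH0

Derivation:
Op 1: best P0=NH3 P1=-
Op 2: best P0=NH3 P1=NH3
Op 3: best P0=NH3 P1=NH4
Op 4: best P0=NH3 P1=NH4
Op 5: best P0=NH3 P1=NH4
Op 6: best P0=- P1=NH4
Op 7: best P0=NH3 P1=NH4
Op 8: best P0=NH3 P1=NH0
Op 9: best P0=NH3 P1=NH4
Op 10: best P0=NH3 P1=NH0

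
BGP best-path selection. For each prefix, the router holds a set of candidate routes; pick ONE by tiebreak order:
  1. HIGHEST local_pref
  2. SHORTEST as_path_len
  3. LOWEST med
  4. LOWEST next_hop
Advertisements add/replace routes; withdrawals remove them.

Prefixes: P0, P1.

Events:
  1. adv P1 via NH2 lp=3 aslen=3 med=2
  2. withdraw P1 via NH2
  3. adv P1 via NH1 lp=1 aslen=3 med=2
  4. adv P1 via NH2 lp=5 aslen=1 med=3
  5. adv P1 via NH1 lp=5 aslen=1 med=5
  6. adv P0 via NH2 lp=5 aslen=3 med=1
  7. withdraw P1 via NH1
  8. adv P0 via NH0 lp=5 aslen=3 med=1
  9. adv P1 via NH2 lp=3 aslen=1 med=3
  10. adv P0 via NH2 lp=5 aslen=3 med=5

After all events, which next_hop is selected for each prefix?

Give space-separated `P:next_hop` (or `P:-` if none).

Op 1: best P0=- P1=NH2
Op 2: best P0=- P1=-
Op 3: best P0=- P1=NH1
Op 4: best P0=- P1=NH2
Op 5: best P0=- P1=NH2
Op 6: best P0=NH2 P1=NH2
Op 7: best P0=NH2 P1=NH2
Op 8: best P0=NH0 P1=NH2
Op 9: best P0=NH0 P1=NH2
Op 10: best P0=NH0 P1=NH2

Answer: P0:NH0 P1:NH2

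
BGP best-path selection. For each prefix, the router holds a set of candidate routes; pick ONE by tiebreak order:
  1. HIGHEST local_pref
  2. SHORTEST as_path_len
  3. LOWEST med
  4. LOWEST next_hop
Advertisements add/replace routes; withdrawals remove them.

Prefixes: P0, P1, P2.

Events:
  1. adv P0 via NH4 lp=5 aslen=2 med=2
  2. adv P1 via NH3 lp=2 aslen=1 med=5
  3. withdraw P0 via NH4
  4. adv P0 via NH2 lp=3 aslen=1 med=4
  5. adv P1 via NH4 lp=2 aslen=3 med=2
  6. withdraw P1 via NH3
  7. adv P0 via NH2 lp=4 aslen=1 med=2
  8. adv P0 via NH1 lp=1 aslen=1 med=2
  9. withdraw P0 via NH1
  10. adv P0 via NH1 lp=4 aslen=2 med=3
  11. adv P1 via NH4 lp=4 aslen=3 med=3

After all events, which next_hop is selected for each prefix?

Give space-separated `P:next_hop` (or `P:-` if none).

Op 1: best P0=NH4 P1=- P2=-
Op 2: best P0=NH4 P1=NH3 P2=-
Op 3: best P0=- P1=NH3 P2=-
Op 4: best P0=NH2 P1=NH3 P2=-
Op 5: best P0=NH2 P1=NH3 P2=-
Op 6: best P0=NH2 P1=NH4 P2=-
Op 7: best P0=NH2 P1=NH4 P2=-
Op 8: best P0=NH2 P1=NH4 P2=-
Op 9: best P0=NH2 P1=NH4 P2=-
Op 10: best P0=NH2 P1=NH4 P2=-
Op 11: best P0=NH2 P1=NH4 P2=-

Answer: P0:NH2 P1:NH4 P2:-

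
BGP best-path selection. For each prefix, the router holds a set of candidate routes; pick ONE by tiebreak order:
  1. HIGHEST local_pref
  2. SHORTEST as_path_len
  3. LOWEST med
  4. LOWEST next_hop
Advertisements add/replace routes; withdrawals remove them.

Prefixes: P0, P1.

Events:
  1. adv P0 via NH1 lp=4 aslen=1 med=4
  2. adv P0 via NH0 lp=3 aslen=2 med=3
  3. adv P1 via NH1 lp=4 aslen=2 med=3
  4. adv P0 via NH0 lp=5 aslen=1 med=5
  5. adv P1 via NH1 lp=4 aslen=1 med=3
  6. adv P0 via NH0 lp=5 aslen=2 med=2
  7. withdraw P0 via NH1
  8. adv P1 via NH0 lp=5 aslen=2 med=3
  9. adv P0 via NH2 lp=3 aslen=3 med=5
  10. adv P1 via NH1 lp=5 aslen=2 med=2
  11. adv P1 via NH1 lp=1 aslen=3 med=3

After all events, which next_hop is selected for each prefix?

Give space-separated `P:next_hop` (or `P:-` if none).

Answer: P0:NH0 P1:NH0

Derivation:
Op 1: best P0=NH1 P1=-
Op 2: best P0=NH1 P1=-
Op 3: best P0=NH1 P1=NH1
Op 4: best P0=NH0 P1=NH1
Op 5: best P0=NH0 P1=NH1
Op 6: best P0=NH0 P1=NH1
Op 7: best P0=NH0 P1=NH1
Op 8: best P0=NH0 P1=NH0
Op 9: best P0=NH0 P1=NH0
Op 10: best P0=NH0 P1=NH1
Op 11: best P0=NH0 P1=NH0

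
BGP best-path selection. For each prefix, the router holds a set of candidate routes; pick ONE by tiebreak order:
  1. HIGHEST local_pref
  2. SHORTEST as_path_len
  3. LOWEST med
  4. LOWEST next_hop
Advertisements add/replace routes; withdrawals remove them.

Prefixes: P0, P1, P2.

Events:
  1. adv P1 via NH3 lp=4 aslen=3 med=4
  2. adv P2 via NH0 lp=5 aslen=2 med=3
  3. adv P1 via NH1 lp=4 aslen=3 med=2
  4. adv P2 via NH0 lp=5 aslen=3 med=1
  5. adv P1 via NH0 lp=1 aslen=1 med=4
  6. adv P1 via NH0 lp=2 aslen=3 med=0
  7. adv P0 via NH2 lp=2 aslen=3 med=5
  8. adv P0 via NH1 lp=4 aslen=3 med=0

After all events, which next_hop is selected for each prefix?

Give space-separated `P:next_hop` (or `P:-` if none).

Answer: P0:NH1 P1:NH1 P2:NH0

Derivation:
Op 1: best P0=- P1=NH3 P2=-
Op 2: best P0=- P1=NH3 P2=NH0
Op 3: best P0=- P1=NH1 P2=NH0
Op 4: best P0=- P1=NH1 P2=NH0
Op 5: best P0=- P1=NH1 P2=NH0
Op 6: best P0=- P1=NH1 P2=NH0
Op 7: best P0=NH2 P1=NH1 P2=NH0
Op 8: best P0=NH1 P1=NH1 P2=NH0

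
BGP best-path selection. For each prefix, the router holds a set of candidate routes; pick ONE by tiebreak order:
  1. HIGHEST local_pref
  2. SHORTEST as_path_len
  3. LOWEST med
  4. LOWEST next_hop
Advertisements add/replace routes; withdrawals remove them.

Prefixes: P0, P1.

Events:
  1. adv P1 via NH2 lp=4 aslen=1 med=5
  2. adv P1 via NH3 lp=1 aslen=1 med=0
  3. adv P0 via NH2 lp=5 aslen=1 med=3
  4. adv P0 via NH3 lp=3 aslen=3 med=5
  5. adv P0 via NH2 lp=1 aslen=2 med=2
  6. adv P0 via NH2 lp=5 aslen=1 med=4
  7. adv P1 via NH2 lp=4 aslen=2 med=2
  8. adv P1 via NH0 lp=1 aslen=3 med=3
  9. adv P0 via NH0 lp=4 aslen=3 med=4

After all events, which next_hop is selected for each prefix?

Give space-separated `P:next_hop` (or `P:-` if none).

Answer: P0:NH2 P1:NH2

Derivation:
Op 1: best P0=- P1=NH2
Op 2: best P0=- P1=NH2
Op 3: best P0=NH2 P1=NH2
Op 4: best P0=NH2 P1=NH2
Op 5: best P0=NH3 P1=NH2
Op 6: best P0=NH2 P1=NH2
Op 7: best P0=NH2 P1=NH2
Op 8: best P0=NH2 P1=NH2
Op 9: best P0=NH2 P1=NH2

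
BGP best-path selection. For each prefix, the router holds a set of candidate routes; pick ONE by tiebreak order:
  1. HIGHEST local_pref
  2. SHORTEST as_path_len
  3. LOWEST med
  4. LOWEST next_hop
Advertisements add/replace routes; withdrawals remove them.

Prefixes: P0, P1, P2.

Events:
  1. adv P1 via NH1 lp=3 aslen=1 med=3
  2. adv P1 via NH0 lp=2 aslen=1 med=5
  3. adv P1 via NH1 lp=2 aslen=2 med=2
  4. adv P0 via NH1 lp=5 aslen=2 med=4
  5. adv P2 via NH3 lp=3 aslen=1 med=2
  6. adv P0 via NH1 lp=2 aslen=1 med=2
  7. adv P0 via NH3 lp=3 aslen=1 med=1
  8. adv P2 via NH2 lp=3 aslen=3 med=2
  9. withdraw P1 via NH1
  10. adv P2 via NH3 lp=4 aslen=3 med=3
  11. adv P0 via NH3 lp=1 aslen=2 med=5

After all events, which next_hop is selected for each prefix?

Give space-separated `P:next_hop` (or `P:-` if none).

Op 1: best P0=- P1=NH1 P2=-
Op 2: best P0=- P1=NH1 P2=-
Op 3: best P0=- P1=NH0 P2=-
Op 4: best P0=NH1 P1=NH0 P2=-
Op 5: best P0=NH1 P1=NH0 P2=NH3
Op 6: best P0=NH1 P1=NH0 P2=NH3
Op 7: best P0=NH3 P1=NH0 P2=NH3
Op 8: best P0=NH3 P1=NH0 P2=NH3
Op 9: best P0=NH3 P1=NH0 P2=NH3
Op 10: best P0=NH3 P1=NH0 P2=NH3
Op 11: best P0=NH1 P1=NH0 P2=NH3

Answer: P0:NH1 P1:NH0 P2:NH3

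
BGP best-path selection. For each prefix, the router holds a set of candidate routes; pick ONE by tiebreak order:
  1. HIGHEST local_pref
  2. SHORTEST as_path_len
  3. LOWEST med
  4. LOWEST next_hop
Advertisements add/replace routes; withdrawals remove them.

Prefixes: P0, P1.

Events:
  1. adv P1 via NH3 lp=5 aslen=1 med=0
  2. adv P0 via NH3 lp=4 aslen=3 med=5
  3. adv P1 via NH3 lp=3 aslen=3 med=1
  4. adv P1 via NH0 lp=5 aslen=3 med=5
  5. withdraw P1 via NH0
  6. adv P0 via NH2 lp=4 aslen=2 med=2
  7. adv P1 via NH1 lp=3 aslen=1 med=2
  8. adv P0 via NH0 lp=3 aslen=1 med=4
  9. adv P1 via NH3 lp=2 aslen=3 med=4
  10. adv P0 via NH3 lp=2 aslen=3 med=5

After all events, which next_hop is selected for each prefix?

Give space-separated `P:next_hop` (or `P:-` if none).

Answer: P0:NH2 P1:NH1

Derivation:
Op 1: best P0=- P1=NH3
Op 2: best P0=NH3 P1=NH3
Op 3: best P0=NH3 P1=NH3
Op 4: best P0=NH3 P1=NH0
Op 5: best P0=NH3 P1=NH3
Op 6: best P0=NH2 P1=NH3
Op 7: best P0=NH2 P1=NH1
Op 8: best P0=NH2 P1=NH1
Op 9: best P0=NH2 P1=NH1
Op 10: best P0=NH2 P1=NH1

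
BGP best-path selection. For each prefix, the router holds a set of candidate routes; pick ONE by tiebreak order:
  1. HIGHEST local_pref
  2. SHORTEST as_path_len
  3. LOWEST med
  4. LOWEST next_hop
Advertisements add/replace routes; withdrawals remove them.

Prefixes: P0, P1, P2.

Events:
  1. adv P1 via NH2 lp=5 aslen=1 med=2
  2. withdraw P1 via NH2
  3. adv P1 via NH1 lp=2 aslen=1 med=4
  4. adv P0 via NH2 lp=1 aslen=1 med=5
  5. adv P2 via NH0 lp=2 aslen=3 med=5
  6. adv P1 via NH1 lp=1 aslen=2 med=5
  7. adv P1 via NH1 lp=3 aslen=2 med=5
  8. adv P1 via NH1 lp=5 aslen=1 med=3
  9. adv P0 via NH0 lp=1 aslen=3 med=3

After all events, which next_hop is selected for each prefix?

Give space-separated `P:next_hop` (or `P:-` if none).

Op 1: best P0=- P1=NH2 P2=-
Op 2: best P0=- P1=- P2=-
Op 3: best P0=- P1=NH1 P2=-
Op 4: best P0=NH2 P1=NH1 P2=-
Op 5: best P0=NH2 P1=NH1 P2=NH0
Op 6: best P0=NH2 P1=NH1 P2=NH0
Op 7: best P0=NH2 P1=NH1 P2=NH0
Op 8: best P0=NH2 P1=NH1 P2=NH0
Op 9: best P0=NH2 P1=NH1 P2=NH0

Answer: P0:NH2 P1:NH1 P2:NH0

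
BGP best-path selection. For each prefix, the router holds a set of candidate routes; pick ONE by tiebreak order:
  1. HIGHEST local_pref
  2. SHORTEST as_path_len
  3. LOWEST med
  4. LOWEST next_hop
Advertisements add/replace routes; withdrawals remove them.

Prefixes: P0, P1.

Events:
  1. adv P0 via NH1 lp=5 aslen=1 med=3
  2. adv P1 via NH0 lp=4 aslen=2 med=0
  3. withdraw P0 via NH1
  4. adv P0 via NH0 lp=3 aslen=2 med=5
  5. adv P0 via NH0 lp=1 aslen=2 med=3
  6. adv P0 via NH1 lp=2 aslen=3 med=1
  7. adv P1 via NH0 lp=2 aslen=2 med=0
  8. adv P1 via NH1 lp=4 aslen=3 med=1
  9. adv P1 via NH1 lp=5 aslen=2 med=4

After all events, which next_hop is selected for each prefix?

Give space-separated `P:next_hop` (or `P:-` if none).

Op 1: best P0=NH1 P1=-
Op 2: best P0=NH1 P1=NH0
Op 3: best P0=- P1=NH0
Op 4: best P0=NH0 P1=NH0
Op 5: best P0=NH0 P1=NH0
Op 6: best P0=NH1 P1=NH0
Op 7: best P0=NH1 P1=NH0
Op 8: best P0=NH1 P1=NH1
Op 9: best P0=NH1 P1=NH1

Answer: P0:NH1 P1:NH1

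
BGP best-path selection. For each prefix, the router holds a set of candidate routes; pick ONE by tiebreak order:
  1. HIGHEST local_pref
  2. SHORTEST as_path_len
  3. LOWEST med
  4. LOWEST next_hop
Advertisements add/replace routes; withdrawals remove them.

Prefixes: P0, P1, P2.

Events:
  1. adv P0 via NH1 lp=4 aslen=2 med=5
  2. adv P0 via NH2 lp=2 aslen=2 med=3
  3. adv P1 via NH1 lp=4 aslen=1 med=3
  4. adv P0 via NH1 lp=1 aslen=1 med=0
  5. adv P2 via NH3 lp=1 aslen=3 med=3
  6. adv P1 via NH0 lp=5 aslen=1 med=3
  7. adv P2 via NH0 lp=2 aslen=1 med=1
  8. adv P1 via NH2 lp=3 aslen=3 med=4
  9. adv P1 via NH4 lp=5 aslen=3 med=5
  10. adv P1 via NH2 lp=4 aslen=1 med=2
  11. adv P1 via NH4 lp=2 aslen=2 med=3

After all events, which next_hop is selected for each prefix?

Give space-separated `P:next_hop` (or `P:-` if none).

Answer: P0:NH2 P1:NH0 P2:NH0

Derivation:
Op 1: best P0=NH1 P1=- P2=-
Op 2: best P0=NH1 P1=- P2=-
Op 3: best P0=NH1 P1=NH1 P2=-
Op 4: best P0=NH2 P1=NH1 P2=-
Op 5: best P0=NH2 P1=NH1 P2=NH3
Op 6: best P0=NH2 P1=NH0 P2=NH3
Op 7: best P0=NH2 P1=NH0 P2=NH0
Op 8: best P0=NH2 P1=NH0 P2=NH0
Op 9: best P0=NH2 P1=NH0 P2=NH0
Op 10: best P0=NH2 P1=NH0 P2=NH0
Op 11: best P0=NH2 P1=NH0 P2=NH0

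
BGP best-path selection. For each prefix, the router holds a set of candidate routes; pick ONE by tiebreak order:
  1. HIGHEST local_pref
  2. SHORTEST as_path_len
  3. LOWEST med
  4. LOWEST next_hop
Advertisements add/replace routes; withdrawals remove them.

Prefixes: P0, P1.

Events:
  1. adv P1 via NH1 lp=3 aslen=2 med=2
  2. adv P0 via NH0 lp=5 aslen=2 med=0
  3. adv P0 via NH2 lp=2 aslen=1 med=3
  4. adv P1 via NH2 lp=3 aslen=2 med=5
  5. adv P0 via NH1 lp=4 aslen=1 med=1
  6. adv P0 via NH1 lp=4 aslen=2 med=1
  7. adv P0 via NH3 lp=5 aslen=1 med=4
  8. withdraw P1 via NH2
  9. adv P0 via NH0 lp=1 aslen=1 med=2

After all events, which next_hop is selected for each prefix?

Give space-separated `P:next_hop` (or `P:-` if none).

Op 1: best P0=- P1=NH1
Op 2: best P0=NH0 P1=NH1
Op 3: best P0=NH0 P1=NH1
Op 4: best P0=NH0 P1=NH1
Op 5: best P0=NH0 P1=NH1
Op 6: best P0=NH0 P1=NH1
Op 7: best P0=NH3 P1=NH1
Op 8: best P0=NH3 P1=NH1
Op 9: best P0=NH3 P1=NH1

Answer: P0:NH3 P1:NH1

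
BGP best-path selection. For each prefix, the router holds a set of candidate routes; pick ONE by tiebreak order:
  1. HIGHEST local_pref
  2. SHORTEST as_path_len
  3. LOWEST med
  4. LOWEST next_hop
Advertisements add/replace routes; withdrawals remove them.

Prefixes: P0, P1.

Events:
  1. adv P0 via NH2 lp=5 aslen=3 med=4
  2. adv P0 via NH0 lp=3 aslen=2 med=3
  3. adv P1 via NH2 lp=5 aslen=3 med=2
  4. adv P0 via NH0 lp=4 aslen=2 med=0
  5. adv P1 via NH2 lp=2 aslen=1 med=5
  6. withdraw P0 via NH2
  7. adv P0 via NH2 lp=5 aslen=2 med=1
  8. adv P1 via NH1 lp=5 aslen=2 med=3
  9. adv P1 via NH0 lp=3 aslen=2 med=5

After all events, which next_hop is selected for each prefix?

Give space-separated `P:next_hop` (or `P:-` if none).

Answer: P0:NH2 P1:NH1

Derivation:
Op 1: best P0=NH2 P1=-
Op 2: best P0=NH2 P1=-
Op 3: best P0=NH2 P1=NH2
Op 4: best P0=NH2 P1=NH2
Op 5: best P0=NH2 P1=NH2
Op 6: best P0=NH0 P1=NH2
Op 7: best P0=NH2 P1=NH2
Op 8: best P0=NH2 P1=NH1
Op 9: best P0=NH2 P1=NH1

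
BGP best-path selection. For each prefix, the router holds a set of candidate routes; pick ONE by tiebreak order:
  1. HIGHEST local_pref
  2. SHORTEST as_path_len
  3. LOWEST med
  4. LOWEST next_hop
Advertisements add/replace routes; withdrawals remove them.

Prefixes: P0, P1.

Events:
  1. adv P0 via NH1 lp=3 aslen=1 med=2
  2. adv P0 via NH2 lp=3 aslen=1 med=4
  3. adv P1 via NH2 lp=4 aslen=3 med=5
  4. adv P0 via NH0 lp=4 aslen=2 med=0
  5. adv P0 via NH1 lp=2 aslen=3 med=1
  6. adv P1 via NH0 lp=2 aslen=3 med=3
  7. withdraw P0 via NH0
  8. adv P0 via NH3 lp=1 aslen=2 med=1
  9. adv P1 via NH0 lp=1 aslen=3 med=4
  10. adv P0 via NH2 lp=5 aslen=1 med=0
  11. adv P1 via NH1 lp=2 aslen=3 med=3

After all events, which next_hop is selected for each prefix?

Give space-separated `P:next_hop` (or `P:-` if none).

Answer: P0:NH2 P1:NH2

Derivation:
Op 1: best P0=NH1 P1=-
Op 2: best P0=NH1 P1=-
Op 3: best P0=NH1 P1=NH2
Op 4: best P0=NH0 P1=NH2
Op 5: best P0=NH0 P1=NH2
Op 6: best P0=NH0 P1=NH2
Op 7: best P0=NH2 P1=NH2
Op 8: best P0=NH2 P1=NH2
Op 9: best P0=NH2 P1=NH2
Op 10: best P0=NH2 P1=NH2
Op 11: best P0=NH2 P1=NH2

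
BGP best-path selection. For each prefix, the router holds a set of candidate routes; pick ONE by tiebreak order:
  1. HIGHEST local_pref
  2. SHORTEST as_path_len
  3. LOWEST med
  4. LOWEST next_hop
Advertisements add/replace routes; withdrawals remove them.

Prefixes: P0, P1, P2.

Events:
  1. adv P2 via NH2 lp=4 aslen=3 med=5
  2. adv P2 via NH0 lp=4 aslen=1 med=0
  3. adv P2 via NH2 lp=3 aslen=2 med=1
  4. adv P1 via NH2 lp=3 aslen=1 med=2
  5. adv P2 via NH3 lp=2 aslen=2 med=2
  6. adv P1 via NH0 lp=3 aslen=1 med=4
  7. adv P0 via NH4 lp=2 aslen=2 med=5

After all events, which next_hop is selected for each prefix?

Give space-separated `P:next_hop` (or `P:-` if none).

Op 1: best P0=- P1=- P2=NH2
Op 2: best P0=- P1=- P2=NH0
Op 3: best P0=- P1=- P2=NH0
Op 4: best P0=- P1=NH2 P2=NH0
Op 5: best P0=- P1=NH2 P2=NH0
Op 6: best P0=- P1=NH2 P2=NH0
Op 7: best P0=NH4 P1=NH2 P2=NH0

Answer: P0:NH4 P1:NH2 P2:NH0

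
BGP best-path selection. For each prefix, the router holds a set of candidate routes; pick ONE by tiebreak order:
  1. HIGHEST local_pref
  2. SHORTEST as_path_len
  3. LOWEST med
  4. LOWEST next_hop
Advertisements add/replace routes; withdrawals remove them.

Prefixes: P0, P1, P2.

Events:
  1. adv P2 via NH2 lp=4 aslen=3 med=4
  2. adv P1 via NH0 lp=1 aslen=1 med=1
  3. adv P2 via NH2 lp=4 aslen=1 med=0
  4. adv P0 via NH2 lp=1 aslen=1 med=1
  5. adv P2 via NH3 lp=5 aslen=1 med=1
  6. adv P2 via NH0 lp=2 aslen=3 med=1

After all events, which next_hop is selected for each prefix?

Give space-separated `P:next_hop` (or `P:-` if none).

Answer: P0:NH2 P1:NH0 P2:NH3

Derivation:
Op 1: best P0=- P1=- P2=NH2
Op 2: best P0=- P1=NH0 P2=NH2
Op 3: best P0=- P1=NH0 P2=NH2
Op 4: best P0=NH2 P1=NH0 P2=NH2
Op 5: best P0=NH2 P1=NH0 P2=NH3
Op 6: best P0=NH2 P1=NH0 P2=NH3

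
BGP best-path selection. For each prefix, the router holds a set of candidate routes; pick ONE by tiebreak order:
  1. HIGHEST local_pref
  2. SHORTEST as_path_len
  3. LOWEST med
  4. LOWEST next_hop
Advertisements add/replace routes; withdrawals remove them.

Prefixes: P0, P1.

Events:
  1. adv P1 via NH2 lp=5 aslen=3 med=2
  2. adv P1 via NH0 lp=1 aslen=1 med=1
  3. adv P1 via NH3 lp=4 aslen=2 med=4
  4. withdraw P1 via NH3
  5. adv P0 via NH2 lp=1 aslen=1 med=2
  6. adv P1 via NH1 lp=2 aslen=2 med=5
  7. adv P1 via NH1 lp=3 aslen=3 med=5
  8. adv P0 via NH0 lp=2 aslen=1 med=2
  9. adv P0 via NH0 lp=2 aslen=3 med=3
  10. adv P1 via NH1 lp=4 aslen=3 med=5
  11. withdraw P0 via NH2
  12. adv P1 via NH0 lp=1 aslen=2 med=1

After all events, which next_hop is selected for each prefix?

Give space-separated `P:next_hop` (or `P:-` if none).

Answer: P0:NH0 P1:NH2

Derivation:
Op 1: best P0=- P1=NH2
Op 2: best P0=- P1=NH2
Op 3: best P0=- P1=NH2
Op 4: best P0=- P1=NH2
Op 5: best P0=NH2 P1=NH2
Op 6: best P0=NH2 P1=NH2
Op 7: best P0=NH2 P1=NH2
Op 8: best P0=NH0 P1=NH2
Op 9: best P0=NH0 P1=NH2
Op 10: best P0=NH0 P1=NH2
Op 11: best P0=NH0 P1=NH2
Op 12: best P0=NH0 P1=NH2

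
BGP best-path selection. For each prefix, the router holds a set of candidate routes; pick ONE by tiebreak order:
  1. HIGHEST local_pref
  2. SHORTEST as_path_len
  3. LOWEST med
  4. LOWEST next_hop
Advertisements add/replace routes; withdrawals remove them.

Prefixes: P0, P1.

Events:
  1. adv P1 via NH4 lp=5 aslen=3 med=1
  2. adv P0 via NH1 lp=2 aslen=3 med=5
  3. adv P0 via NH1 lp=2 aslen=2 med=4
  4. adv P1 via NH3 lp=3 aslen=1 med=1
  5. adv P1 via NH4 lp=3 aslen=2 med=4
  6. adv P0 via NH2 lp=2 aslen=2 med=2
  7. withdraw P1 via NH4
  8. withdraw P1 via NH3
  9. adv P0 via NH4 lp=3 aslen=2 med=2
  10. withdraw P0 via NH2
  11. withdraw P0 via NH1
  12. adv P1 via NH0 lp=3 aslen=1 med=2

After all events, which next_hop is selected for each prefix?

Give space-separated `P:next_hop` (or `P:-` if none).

Op 1: best P0=- P1=NH4
Op 2: best P0=NH1 P1=NH4
Op 3: best P0=NH1 P1=NH4
Op 4: best P0=NH1 P1=NH4
Op 5: best P0=NH1 P1=NH3
Op 6: best P0=NH2 P1=NH3
Op 7: best P0=NH2 P1=NH3
Op 8: best P0=NH2 P1=-
Op 9: best P0=NH4 P1=-
Op 10: best P0=NH4 P1=-
Op 11: best P0=NH4 P1=-
Op 12: best P0=NH4 P1=NH0

Answer: P0:NH4 P1:NH0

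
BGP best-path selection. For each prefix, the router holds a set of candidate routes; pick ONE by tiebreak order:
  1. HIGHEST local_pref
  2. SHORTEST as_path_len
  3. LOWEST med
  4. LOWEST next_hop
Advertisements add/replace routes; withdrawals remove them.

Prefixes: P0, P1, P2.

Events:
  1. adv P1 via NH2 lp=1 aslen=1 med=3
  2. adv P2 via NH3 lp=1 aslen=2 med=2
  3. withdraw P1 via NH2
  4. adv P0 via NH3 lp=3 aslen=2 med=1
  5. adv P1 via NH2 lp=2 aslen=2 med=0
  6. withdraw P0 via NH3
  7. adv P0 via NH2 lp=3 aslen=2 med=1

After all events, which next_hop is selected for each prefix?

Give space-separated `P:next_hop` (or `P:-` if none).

Op 1: best P0=- P1=NH2 P2=-
Op 2: best P0=- P1=NH2 P2=NH3
Op 3: best P0=- P1=- P2=NH3
Op 4: best P0=NH3 P1=- P2=NH3
Op 5: best P0=NH3 P1=NH2 P2=NH3
Op 6: best P0=- P1=NH2 P2=NH3
Op 7: best P0=NH2 P1=NH2 P2=NH3

Answer: P0:NH2 P1:NH2 P2:NH3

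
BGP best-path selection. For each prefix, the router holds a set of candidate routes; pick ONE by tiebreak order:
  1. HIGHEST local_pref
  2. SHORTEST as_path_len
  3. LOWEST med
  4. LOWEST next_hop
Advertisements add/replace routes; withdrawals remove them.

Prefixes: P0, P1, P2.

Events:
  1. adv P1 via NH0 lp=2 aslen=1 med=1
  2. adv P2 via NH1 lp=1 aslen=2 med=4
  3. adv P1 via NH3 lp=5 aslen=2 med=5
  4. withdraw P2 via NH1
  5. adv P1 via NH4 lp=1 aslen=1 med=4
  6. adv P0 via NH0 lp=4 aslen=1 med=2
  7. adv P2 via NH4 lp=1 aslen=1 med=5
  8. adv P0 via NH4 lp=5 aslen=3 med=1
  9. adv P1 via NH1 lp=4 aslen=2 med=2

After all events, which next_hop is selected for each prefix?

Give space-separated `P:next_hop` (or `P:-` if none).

Op 1: best P0=- P1=NH0 P2=-
Op 2: best P0=- P1=NH0 P2=NH1
Op 3: best P0=- P1=NH3 P2=NH1
Op 4: best P0=- P1=NH3 P2=-
Op 5: best P0=- P1=NH3 P2=-
Op 6: best P0=NH0 P1=NH3 P2=-
Op 7: best P0=NH0 P1=NH3 P2=NH4
Op 8: best P0=NH4 P1=NH3 P2=NH4
Op 9: best P0=NH4 P1=NH3 P2=NH4

Answer: P0:NH4 P1:NH3 P2:NH4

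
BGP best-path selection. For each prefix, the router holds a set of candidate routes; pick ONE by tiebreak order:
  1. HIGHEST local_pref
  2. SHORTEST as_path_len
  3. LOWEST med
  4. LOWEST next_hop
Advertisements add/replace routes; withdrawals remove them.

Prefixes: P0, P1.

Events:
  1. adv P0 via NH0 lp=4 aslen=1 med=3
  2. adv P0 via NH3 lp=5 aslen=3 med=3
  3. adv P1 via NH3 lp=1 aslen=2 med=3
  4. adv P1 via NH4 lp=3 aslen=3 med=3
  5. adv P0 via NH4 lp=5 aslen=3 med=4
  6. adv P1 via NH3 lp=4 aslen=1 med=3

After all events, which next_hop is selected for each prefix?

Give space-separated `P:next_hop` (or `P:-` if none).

Answer: P0:NH3 P1:NH3

Derivation:
Op 1: best P0=NH0 P1=-
Op 2: best P0=NH3 P1=-
Op 3: best P0=NH3 P1=NH3
Op 4: best P0=NH3 P1=NH4
Op 5: best P0=NH3 P1=NH4
Op 6: best P0=NH3 P1=NH3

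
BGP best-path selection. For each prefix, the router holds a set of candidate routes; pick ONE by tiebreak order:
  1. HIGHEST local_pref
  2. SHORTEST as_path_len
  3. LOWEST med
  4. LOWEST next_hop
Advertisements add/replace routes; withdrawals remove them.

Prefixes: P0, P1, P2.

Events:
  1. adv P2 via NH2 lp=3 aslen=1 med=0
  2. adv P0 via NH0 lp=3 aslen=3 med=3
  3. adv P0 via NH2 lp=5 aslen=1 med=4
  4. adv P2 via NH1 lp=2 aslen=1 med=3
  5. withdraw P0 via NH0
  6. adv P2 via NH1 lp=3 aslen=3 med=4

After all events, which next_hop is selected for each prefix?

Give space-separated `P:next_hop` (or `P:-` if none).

Op 1: best P0=- P1=- P2=NH2
Op 2: best P0=NH0 P1=- P2=NH2
Op 3: best P0=NH2 P1=- P2=NH2
Op 4: best P0=NH2 P1=- P2=NH2
Op 5: best P0=NH2 P1=- P2=NH2
Op 6: best P0=NH2 P1=- P2=NH2

Answer: P0:NH2 P1:- P2:NH2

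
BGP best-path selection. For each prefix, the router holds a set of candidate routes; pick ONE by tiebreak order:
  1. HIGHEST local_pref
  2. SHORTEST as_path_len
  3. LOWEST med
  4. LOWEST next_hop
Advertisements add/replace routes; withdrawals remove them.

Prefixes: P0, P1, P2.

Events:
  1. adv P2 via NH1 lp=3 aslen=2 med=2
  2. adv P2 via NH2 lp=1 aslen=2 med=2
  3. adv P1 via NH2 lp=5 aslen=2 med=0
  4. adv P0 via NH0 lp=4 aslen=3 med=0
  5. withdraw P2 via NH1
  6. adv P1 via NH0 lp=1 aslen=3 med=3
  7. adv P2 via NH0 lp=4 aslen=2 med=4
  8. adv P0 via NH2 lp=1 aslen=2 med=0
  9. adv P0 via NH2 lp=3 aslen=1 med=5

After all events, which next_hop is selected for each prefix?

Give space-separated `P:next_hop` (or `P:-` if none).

Answer: P0:NH0 P1:NH2 P2:NH0

Derivation:
Op 1: best P0=- P1=- P2=NH1
Op 2: best P0=- P1=- P2=NH1
Op 3: best P0=- P1=NH2 P2=NH1
Op 4: best P0=NH0 P1=NH2 P2=NH1
Op 5: best P0=NH0 P1=NH2 P2=NH2
Op 6: best P0=NH0 P1=NH2 P2=NH2
Op 7: best P0=NH0 P1=NH2 P2=NH0
Op 8: best P0=NH0 P1=NH2 P2=NH0
Op 9: best P0=NH0 P1=NH2 P2=NH0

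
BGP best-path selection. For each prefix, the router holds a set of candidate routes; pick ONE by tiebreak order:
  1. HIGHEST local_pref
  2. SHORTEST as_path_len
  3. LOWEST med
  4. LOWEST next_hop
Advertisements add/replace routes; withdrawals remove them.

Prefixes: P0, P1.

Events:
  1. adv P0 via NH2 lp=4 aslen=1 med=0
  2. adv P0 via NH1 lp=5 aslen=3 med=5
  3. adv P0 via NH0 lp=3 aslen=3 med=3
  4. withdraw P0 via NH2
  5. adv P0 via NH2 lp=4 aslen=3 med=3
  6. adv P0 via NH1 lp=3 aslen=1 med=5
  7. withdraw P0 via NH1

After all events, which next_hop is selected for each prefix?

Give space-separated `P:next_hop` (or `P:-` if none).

Op 1: best P0=NH2 P1=-
Op 2: best P0=NH1 P1=-
Op 3: best P0=NH1 P1=-
Op 4: best P0=NH1 P1=-
Op 5: best P0=NH1 P1=-
Op 6: best P0=NH2 P1=-
Op 7: best P0=NH2 P1=-

Answer: P0:NH2 P1:-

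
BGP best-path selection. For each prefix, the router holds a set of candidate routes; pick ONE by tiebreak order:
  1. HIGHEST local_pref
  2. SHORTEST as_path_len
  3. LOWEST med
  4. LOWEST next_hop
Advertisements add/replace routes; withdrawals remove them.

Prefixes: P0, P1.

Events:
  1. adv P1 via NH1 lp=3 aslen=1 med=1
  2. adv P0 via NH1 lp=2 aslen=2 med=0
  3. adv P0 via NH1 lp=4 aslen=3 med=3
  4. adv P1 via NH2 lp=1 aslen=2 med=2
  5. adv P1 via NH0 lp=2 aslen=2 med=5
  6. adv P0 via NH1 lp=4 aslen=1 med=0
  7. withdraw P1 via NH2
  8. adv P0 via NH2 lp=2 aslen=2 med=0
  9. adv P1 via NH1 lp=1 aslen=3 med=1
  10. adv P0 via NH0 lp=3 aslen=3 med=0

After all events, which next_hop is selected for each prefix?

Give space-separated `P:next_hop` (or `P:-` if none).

Op 1: best P0=- P1=NH1
Op 2: best P0=NH1 P1=NH1
Op 3: best P0=NH1 P1=NH1
Op 4: best P0=NH1 P1=NH1
Op 5: best P0=NH1 P1=NH1
Op 6: best P0=NH1 P1=NH1
Op 7: best P0=NH1 P1=NH1
Op 8: best P0=NH1 P1=NH1
Op 9: best P0=NH1 P1=NH0
Op 10: best P0=NH1 P1=NH0

Answer: P0:NH1 P1:NH0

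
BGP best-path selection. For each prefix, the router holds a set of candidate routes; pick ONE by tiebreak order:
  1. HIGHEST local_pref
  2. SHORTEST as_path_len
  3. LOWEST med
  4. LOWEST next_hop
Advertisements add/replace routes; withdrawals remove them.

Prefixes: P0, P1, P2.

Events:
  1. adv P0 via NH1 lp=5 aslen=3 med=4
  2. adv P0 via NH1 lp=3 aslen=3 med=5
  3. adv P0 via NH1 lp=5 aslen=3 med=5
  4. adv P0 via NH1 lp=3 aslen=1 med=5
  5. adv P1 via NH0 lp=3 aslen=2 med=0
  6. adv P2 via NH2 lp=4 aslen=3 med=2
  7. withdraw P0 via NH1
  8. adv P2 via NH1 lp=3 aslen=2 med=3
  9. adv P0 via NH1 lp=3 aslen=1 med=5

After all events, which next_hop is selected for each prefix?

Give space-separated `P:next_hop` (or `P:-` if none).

Op 1: best P0=NH1 P1=- P2=-
Op 2: best P0=NH1 P1=- P2=-
Op 3: best P0=NH1 P1=- P2=-
Op 4: best P0=NH1 P1=- P2=-
Op 5: best P0=NH1 P1=NH0 P2=-
Op 6: best P0=NH1 P1=NH0 P2=NH2
Op 7: best P0=- P1=NH0 P2=NH2
Op 8: best P0=- P1=NH0 P2=NH2
Op 9: best P0=NH1 P1=NH0 P2=NH2

Answer: P0:NH1 P1:NH0 P2:NH2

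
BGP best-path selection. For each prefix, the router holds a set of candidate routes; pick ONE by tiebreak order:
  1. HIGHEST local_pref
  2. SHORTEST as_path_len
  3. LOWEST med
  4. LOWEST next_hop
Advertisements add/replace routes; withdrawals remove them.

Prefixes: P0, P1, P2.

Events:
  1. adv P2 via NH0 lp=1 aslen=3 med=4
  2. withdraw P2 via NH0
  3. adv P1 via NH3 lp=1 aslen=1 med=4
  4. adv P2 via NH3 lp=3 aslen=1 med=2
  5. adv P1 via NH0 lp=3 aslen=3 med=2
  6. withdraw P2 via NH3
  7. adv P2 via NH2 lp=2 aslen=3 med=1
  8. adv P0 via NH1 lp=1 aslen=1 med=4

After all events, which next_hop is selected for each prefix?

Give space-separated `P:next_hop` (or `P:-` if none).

Op 1: best P0=- P1=- P2=NH0
Op 2: best P0=- P1=- P2=-
Op 3: best P0=- P1=NH3 P2=-
Op 4: best P0=- P1=NH3 P2=NH3
Op 5: best P0=- P1=NH0 P2=NH3
Op 6: best P0=- P1=NH0 P2=-
Op 7: best P0=- P1=NH0 P2=NH2
Op 8: best P0=NH1 P1=NH0 P2=NH2

Answer: P0:NH1 P1:NH0 P2:NH2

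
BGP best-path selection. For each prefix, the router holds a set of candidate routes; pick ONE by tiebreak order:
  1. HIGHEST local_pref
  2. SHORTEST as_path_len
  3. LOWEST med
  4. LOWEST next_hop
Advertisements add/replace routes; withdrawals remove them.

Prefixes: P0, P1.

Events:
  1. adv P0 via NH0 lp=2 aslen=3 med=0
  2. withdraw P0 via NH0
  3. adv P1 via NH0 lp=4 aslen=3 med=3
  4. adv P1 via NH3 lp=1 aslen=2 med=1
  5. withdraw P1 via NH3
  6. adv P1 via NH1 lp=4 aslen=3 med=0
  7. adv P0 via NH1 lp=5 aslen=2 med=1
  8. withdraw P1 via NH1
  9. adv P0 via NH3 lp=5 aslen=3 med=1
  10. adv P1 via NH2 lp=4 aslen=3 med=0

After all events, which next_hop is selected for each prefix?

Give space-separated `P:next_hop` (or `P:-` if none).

Op 1: best P0=NH0 P1=-
Op 2: best P0=- P1=-
Op 3: best P0=- P1=NH0
Op 4: best P0=- P1=NH0
Op 5: best P0=- P1=NH0
Op 6: best P0=- P1=NH1
Op 7: best P0=NH1 P1=NH1
Op 8: best P0=NH1 P1=NH0
Op 9: best P0=NH1 P1=NH0
Op 10: best P0=NH1 P1=NH2

Answer: P0:NH1 P1:NH2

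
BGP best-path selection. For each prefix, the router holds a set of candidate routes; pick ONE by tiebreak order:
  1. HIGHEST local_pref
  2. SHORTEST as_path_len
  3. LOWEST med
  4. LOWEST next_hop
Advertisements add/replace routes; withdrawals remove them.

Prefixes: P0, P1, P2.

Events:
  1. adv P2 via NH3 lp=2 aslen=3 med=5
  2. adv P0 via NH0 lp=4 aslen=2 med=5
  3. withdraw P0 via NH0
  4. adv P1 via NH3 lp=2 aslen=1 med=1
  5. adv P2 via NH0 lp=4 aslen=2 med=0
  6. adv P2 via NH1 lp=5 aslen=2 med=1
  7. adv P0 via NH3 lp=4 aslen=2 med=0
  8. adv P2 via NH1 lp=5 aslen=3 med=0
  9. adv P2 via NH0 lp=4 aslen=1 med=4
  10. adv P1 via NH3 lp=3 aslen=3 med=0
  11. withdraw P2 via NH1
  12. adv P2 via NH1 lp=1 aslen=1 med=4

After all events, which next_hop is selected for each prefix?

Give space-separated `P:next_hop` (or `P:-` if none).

Op 1: best P0=- P1=- P2=NH3
Op 2: best P0=NH0 P1=- P2=NH3
Op 3: best P0=- P1=- P2=NH3
Op 4: best P0=- P1=NH3 P2=NH3
Op 5: best P0=- P1=NH3 P2=NH0
Op 6: best P0=- P1=NH3 P2=NH1
Op 7: best P0=NH3 P1=NH3 P2=NH1
Op 8: best P0=NH3 P1=NH3 P2=NH1
Op 9: best P0=NH3 P1=NH3 P2=NH1
Op 10: best P0=NH3 P1=NH3 P2=NH1
Op 11: best P0=NH3 P1=NH3 P2=NH0
Op 12: best P0=NH3 P1=NH3 P2=NH0

Answer: P0:NH3 P1:NH3 P2:NH0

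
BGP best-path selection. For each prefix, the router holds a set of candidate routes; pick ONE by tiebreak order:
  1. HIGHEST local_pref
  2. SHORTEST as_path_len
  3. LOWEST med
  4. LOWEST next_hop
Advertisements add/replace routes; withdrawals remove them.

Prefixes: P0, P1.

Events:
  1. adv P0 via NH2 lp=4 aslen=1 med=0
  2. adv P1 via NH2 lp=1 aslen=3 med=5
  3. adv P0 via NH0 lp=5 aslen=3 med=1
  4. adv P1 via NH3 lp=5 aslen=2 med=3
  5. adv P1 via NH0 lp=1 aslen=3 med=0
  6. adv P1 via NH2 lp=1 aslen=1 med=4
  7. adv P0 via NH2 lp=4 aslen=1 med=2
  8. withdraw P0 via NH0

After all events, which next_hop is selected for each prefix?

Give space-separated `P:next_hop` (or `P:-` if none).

Op 1: best P0=NH2 P1=-
Op 2: best P0=NH2 P1=NH2
Op 3: best P0=NH0 P1=NH2
Op 4: best P0=NH0 P1=NH3
Op 5: best P0=NH0 P1=NH3
Op 6: best P0=NH0 P1=NH3
Op 7: best P0=NH0 P1=NH3
Op 8: best P0=NH2 P1=NH3

Answer: P0:NH2 P1:NH3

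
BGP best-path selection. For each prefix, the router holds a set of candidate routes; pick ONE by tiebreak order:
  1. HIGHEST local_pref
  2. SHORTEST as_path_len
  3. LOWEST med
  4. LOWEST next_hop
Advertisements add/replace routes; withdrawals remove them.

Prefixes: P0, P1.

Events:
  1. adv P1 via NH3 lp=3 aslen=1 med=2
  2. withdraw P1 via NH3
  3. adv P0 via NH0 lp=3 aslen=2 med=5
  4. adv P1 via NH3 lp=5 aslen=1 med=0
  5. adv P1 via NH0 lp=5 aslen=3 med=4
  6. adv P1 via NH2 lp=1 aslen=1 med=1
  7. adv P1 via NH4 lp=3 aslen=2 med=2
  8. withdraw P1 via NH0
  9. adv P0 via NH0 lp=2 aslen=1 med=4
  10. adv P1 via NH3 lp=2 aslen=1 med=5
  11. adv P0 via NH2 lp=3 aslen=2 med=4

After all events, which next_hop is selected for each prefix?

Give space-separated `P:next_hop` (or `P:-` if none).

Op 1: best P0=- P1=NH3
Op 2: best P0=- P1=-
Op 3: best P0=NH0 P1=-
Op 4: best P0=NH0 P1=NH3
Op 5: best P0=NH0 P1=NH3
Op 6: best P0=NH0 P1=NH3
Op 7: best P0=NH0 P1=NH3
Op 8: best P0=NH0 P1=NH3
Op 9: best P0=NH0 P1=NH3
Op 10: best P0=NH0 P1=NH4
Op 11: best P0=NH2 P1=NH4

Answer: P0:NH2 P1:NH4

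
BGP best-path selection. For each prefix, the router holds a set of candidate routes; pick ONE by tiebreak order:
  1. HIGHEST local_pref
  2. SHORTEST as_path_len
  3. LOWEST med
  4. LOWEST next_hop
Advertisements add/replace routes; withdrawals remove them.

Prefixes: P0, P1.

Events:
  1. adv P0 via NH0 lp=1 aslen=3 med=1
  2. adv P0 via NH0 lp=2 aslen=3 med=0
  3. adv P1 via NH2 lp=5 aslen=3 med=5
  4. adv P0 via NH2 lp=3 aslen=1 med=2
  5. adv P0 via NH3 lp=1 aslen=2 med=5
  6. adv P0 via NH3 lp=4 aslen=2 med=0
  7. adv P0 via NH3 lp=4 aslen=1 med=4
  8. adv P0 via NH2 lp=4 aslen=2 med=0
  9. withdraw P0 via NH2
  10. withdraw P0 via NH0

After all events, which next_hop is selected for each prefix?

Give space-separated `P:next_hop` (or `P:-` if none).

Op 1: best P0=NH0 P1=-
Op 2: best P0=NH0 P1=-
Op 3: best P0=NH0 P1=NH2
Op 4: best P0=NH2 P1=NH2
Op 5: best P0=NH2 P1=NH2
Op 6: best P0=NH3 P1=NH2
Op 7: best P0=NH3 P1=NH2
Op 8: best P0=NH3 P1=NH2
Op 9: best P0=NH3 P1=NH2
Op 10: best P0=NH3 P1=NH2

Answer: P0:NH3 P1:NH2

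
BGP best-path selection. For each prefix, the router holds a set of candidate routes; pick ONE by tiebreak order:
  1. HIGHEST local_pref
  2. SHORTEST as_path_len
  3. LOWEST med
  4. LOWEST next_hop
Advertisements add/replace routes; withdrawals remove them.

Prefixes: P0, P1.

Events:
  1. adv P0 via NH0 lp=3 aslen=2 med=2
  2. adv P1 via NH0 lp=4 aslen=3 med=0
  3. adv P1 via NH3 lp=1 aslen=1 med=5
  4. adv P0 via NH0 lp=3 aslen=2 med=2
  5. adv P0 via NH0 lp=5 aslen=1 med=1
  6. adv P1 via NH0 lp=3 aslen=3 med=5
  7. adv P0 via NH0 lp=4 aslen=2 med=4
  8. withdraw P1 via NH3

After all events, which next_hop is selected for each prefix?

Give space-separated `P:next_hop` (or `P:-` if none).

Answer: P0:NH0 P1:NH0

Derivation:
Op 1: best P0=NH0 P1=-
Op 2: best P0=NH0 P1=NH0
Op 3: best P0=NH0 P1=NH0
Op 4: best P0=NH0 P1=NH0
Op 5: best P0=NH0 P1=NH0
Op 6: best P0=NH0 P1=NH0
Op 7: best P0=NH0 P1=NH0
Op 8: best P0=NH0 P1=NH0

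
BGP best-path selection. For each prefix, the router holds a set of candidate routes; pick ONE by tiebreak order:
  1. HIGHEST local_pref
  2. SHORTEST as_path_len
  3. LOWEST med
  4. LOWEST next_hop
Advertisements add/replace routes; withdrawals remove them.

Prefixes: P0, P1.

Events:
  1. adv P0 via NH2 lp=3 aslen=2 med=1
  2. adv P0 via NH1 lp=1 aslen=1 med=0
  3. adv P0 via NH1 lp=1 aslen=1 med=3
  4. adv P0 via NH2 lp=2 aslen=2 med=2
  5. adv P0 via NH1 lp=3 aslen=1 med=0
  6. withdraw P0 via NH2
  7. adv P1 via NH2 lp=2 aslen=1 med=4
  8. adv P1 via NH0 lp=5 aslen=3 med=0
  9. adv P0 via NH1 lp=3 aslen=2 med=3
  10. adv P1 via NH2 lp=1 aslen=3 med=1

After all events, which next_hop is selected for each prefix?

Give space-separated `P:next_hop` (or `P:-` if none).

Op 1: best P0=NH2 P1=-
Op 2: best P0=NH2 P1=-
Op 3: best P0=NH2 P1=-
Op 4: best P0=NH2 P1=-
Op 5: best P0=NH1 P1=-
Op 6: best P0=NH1 P1=-
Op 7: best P0=NH1 P1=NH2
Op 8: best P0=NH1 P1=NH0
Op 9: best P0=NH1 P1=NH0
Op 10: best P0=NH1 P1=NH0

Answer: P0:NH1 P1:NH0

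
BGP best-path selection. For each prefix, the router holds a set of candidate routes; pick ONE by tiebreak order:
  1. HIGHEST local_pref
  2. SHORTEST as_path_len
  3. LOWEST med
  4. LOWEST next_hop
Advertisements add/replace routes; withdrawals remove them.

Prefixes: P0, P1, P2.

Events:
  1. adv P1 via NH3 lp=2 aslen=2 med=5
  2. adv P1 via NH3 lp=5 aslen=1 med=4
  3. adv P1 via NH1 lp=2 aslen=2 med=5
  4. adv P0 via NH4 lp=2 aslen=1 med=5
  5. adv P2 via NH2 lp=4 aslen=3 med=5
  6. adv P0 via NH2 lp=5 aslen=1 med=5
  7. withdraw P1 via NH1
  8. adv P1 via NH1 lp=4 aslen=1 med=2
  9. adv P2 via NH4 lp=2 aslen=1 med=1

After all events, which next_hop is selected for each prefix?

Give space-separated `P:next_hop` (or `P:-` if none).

Answer: P0:NH2 P1:NH3 P2:NH2

Derivation:
Op 1: best P0=- P1=NH3 P2=-
Op 2: best P0=- P1=NH3 P2=-
Op 3: best P0=- P1=NH3 P2=-
Op 4: best P0=NH4 P1=NH3 P2=-
Op 5: best P0=NH4 P1=NH3 P2=NH2
Op 6: best P0=NH2 P1=NH3 P2=NH2
Op 7: best P0=NH2 P1=NH3 P2=NH2
Op 8: best P0=NH2 P1=NH3 P2=NH2
Op 9: best P0=NH2 P1=NH3 P2=NH2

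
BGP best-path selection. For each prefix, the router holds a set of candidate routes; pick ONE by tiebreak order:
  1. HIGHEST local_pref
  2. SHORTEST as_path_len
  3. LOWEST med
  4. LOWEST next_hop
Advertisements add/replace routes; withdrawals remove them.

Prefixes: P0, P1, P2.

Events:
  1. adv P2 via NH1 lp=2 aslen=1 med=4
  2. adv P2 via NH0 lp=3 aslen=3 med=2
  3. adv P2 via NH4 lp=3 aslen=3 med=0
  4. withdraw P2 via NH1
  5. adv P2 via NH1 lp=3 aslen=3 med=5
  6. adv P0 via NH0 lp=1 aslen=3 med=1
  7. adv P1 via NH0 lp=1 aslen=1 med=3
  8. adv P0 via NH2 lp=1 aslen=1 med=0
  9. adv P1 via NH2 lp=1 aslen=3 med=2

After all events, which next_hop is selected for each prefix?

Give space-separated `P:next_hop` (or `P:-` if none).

Answer: P0:NH2 P1:NH0 P2:NH4

Derivation:
Op 1: best P0=- P1=- P2=NH1
Op 2: best P0=- P1=- P2=NH0
Op 3: best P0=- P1=- P2=NH4
Op 4: best P0=- P1=- P2=NH4
Op 5: best P0=- P1=- P2=NH4
Op 6: best P0=NH0 P1=- P2=NH4
Op 7: best P0=NH0 P1=NH0 P2=NH4
Op 8: best P0=NH2 P1=NH0 P2=NH4
Op 9: best P0=NH2 P1=NH0 P2=NH4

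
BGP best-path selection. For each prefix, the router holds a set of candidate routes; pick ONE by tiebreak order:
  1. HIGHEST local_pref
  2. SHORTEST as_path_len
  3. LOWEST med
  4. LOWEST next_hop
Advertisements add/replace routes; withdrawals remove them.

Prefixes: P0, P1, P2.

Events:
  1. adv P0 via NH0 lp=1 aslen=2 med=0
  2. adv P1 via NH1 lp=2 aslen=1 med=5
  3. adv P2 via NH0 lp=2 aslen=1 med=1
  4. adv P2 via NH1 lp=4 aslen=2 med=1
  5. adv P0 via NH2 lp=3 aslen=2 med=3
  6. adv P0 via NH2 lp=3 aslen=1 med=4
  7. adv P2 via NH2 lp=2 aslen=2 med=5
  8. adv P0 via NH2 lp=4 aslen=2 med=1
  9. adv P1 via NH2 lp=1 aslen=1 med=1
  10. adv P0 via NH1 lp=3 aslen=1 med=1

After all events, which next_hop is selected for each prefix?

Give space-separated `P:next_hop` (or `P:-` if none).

Answer: P0:NH2 P1:NH1 P2:NH1

Derivation:
Op 1: best P0=NH0 P1=- P2=-
Op 2: best P0=NH0 P1=NH1 P2=-
Op 3: best P0=NH0 P1=NH1 P2=NH0
Op 4: best P0=NH0 P1=NH1 P2=NH1
Op 5: best P0=NH2 P1=NH1 P2=NH1
Op 6: best P0=NH2 P1=NH1 P2=NH1
Op 7: best P0=NH2 P1=NH1 P2=NH1
Op 8: best P0=NH2 P1=NH1 P2=NH1
Op 9: best P0=NH2 P1=NH1 P2=NH1
Op 10: best P0=NH2 P1=NH1 P2=NH1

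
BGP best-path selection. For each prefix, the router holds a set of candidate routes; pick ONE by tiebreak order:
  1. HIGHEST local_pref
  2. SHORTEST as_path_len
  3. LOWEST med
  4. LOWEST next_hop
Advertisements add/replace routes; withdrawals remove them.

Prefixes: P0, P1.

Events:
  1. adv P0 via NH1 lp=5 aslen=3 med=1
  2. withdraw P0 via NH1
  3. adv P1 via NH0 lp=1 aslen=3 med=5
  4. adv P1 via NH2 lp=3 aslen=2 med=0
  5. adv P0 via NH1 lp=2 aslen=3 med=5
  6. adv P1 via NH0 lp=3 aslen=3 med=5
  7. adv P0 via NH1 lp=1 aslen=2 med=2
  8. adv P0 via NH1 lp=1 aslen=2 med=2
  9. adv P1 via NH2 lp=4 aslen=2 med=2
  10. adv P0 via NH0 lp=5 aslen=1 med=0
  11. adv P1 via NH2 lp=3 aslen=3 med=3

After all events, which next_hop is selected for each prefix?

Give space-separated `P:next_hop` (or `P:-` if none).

Op 1: best P0=NH1 P1=-
Op 2: best P0=- P1=-
Op 3: best P0=- P1=NH0
Op 4: best P0=- P1=NH2
Op 5: best P0=NH1 P1=NH2
Op 6: best P0=NH1 P1=NH2
Op 7: best P0=NH1 P1=NH2
Op 8: best P0=NH1 P1=NH2
Op 9: best P0=NH1 P1=NH2
Op 10: best P0=NH0 P1=NH2
Op 11: best P0=NH0 P1=NH2

Answer: P0:NH0 P1:NH2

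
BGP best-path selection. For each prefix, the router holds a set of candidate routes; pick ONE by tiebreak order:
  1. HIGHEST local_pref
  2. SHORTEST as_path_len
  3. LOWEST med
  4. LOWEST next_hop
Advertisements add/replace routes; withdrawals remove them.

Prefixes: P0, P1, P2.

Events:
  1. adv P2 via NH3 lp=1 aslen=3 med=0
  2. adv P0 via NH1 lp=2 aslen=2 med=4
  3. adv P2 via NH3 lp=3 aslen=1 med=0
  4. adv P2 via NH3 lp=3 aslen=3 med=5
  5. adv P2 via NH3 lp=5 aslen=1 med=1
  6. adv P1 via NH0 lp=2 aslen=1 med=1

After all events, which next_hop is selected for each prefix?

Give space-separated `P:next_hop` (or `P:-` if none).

Op 1: best P0=- P1=- P2=NH3
Op 2: best P0=NH1 P1=- P2=NH3
Op 3: best P0=NH1 P1=- P2=NH3
Op 4: best P0=NH1 P1=- P2=NH3
Op 5: best P0=NH1 P1=- P2=NH3
Op 6: best P0=NH1 P1=NH0 P2=NH3

Answer: P0:NH1 P1:NH0 P2:NH3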